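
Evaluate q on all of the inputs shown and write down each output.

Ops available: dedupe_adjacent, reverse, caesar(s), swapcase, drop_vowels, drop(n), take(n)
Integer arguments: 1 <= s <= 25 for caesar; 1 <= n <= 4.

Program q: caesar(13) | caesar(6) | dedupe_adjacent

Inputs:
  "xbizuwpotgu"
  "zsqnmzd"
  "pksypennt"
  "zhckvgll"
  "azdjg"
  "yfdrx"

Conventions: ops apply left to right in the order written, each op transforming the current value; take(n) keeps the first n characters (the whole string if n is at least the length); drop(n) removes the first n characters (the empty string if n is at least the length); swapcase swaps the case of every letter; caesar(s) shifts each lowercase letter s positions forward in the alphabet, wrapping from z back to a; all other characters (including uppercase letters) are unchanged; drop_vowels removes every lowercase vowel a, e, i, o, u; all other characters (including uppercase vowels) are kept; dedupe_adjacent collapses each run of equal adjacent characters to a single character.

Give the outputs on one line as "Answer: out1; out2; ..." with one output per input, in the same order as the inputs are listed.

Execution, op by op:
  "xbizuwpotgu" -> "kovmhjcbgth" -> "qubsnpihmzn" -> "qubsnpihmzn"
  "zsqnmzd" -> "mfdazmq" -> "sljgfsw" -> "sljgfsw"
  "pksypennt" -> "cxflcraag" -> "idlrixggm" -> "idlrixgm"
  "zhckvgll" -> "mupxityy" -> "savdozee" -> "savdoze"
  "azdjg" -> "nmqwt" -> "tswcz" -> "tswcz"
  "yfdrx" -> "lsqek" -> "rywkq" -> "rywkq"

"qubsnpihmzn"; "sljgfsw"; "idlrixgm"; "savdoze"; "tswcz"; "rywkq"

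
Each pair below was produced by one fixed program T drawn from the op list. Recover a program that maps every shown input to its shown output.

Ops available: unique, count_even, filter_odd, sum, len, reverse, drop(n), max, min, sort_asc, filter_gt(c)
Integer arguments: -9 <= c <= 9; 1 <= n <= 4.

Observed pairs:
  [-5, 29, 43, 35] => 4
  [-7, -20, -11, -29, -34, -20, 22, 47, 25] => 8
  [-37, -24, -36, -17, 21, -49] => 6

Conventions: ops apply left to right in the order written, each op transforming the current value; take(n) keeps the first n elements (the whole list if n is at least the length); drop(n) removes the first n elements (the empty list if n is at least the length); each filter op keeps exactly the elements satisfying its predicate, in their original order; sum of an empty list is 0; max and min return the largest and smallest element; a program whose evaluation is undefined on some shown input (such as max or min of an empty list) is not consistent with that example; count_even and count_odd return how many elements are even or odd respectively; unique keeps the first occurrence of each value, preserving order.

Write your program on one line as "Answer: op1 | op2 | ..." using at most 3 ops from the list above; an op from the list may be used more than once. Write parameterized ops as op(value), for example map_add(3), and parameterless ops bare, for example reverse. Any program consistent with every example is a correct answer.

sort_asc | unique | len

Check, running the answer program on each example:
  [-5, 29, 43, 35] -> [-5, 29, 35, 43] -> [-5, 29, 35, 43] -> 4
  [-7, -20, -11, -29, -34, -20, 22, 47, 25] -> [-34, -29, -20, -20, -11, -7, 22, 25, 47] -> [-34, -29, -20, -11, -7, 22, 25, 47] -> 8
  [-37, -24, -36, -17, 21, -49] -> [-49, -37, -36, -24, -17, 21] -> [-49, -37, -36, -24, -17, 21] -> 6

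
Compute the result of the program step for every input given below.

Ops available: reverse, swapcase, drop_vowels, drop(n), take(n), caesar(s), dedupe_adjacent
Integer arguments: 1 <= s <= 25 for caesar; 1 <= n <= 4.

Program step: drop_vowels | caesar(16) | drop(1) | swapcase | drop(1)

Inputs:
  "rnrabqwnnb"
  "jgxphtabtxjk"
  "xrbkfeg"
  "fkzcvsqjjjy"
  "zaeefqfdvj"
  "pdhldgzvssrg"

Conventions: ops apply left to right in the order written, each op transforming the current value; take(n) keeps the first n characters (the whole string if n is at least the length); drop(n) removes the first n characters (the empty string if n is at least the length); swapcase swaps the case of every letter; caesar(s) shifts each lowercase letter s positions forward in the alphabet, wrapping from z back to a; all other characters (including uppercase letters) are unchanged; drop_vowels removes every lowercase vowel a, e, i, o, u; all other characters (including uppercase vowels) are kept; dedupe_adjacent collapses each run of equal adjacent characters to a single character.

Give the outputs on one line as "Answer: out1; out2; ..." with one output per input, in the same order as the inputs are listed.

Execution, op by op:
  "rnrabqwnnb" -> "rnrbqwnnb" -> "hdhrgmddr" -> "dhrgmddr" -> "DHRGMDDR" -> "HRGMDDR"
  "jgxphtabtxjk" -> "jgxphtbtxjk" -> "zwnfxjrjnza" -> "wnfxjrjnza" -> "WNFXJRJNZA" -> "NFXJRJNZA"
  "xrbkfeg" -> "xrbkfg" -> "nhravw" -> "hravw" -> "HRAVW" -> "RAVW"
  "fkzcvsqjjjy" -> "fkzcvsqjjjy" -> "vapsligzzzo" -> "apsligzzzo" -> "APSLIGZZZO" -> "PSLIGZZZO"
  "zaeefqfdvj" -> "zfqfdvj" -> "pvgvtlz" -> "vgvtlz" -> "VGVTLZ" -> "GVTLZ"
  "pdhldgzvssrg" -> "pdhldgzvssrg" -> "ftxbtwpliihw" -> "txbtwpliihw" -> "TXBTWPLIIHW" -> "XBTWPLIIHW"

"HRGMDDR"; "NFXJRJNZA"; "RAVW"; "PSLIGZZZO"; "GVTLZ"; "XBTWPLIIHW"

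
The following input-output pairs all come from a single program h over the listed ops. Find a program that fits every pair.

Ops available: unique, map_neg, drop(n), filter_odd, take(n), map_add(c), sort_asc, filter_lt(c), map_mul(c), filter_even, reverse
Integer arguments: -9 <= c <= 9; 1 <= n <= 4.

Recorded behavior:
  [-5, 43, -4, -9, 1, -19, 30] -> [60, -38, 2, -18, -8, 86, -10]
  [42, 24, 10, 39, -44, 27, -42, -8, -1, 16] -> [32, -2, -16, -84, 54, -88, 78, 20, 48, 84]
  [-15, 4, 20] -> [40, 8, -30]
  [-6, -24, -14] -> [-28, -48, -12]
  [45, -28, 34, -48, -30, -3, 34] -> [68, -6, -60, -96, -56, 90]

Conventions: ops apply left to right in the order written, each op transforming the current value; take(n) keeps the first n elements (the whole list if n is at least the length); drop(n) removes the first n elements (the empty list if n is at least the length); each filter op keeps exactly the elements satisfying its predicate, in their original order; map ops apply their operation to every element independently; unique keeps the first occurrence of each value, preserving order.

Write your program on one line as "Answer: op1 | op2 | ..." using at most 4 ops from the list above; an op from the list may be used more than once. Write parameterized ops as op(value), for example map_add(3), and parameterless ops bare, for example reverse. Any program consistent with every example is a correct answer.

reverse | unique | map_mul(2)

Check, running the answer program on each example:
  [-5, 43, -4, -9, 1, -19, 30] -> [30, -19, 1, -9, -4, 43, -5] -> [30, -19, 1, -9, -4, 43, -5] -> [60, -38, 2, -18, -8, 86, -10]
  [42, 24, 10, 39, -44, 27, -42, -8, -1, 16] -> [16, -1, -8, -42, 27, -44, 39, 10, 24, 42] -> [16, -1, -8, -42, 27, -44, 39, 10, 24, 42] -> [32, -2, -16, -84, 54, -88, 78, 20, 48, 84]
  [-15, 4, 20] -> [20, 4, -15] -> [20, 4, -15] -> [40, 8, -30]
  [-6, -24, -14] -> [-14, -24, -6] -> [-14, -24, -6] -> [-28, -48, -12]
  [45, -28, 34, -48, -30, -3, 34] -> [34, -3, -30, -48, 34, -28, 45] -> [34, -3, -30, -48, -28, 45] -> [68, -6, -60, -96, -56, 90]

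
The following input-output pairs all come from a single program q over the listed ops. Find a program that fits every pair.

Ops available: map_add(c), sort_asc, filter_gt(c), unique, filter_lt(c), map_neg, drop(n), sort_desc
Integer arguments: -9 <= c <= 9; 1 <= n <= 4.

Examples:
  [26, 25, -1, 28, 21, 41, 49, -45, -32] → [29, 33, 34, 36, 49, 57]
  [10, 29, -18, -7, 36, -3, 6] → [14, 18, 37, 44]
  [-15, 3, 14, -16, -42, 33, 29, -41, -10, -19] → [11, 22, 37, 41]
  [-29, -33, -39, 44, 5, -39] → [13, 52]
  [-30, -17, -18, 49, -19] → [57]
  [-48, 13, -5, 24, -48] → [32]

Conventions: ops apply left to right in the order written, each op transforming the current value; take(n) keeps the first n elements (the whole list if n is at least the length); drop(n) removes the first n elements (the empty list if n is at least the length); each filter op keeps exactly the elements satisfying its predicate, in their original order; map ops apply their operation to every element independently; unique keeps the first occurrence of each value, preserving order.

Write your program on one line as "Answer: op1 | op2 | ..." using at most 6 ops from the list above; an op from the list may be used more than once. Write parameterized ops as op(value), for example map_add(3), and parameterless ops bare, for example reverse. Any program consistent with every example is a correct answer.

sort_asc | unique | map_add(8) | drop(3) | filter_gt(9)

Check, running the answer program on each example:
  [26, 25, -1, 28, 21, 41, 49, -45, -32] -> [-45, -32, -1, 21, 25, 26, 28, 41, 49] -> [-45, -32, -1, 21, 25, 26, 28, 41, 49] -> [-37, -24, 7, 29, 33, 34, 36, 49, 57] -> [29, 33, 34, 36, 49, 57] -> [29, 33, 34, 36, 49, 57]
  [10, 29, -18, -7, 36, -3, 6] -> [-18, -7, -3, 6, 10, 29, 36] -> [-18, -7, -3, 6, 10, 29, 36] -> [-10, 1, 5, 14, 18, 37, 44] -> [14, 18, 37, 44] -> [14, 18, 37, 44]
  [-15, 3, 14, -16, -42, 33, 29, -41, -10, -19] -> [-42, -41, -19, -16, -15, -10, 3, 14, 29, 33] -> [-42, -41, -19, -16, -15, -10, 3, 14, 29, 33] -> [-34, -33, -11, -8, -7, -2, 11, 22, 37, 41] -> [-8, -7, -2, 11, 22, 37, 41] -> [11, 22, 37, 41]
  [-29, -33, -39, 44, 5, -39] -> [-39, -39, -33, -29, 5, 44] -> [-39, -33, -29, 5, 44] -> [-31, -25, -21, 13, 52] -> [13, 52] -> [13, 52]
  [-30, -17, -18, 49, -19] -> [-30, -19, -18, -17, 49] -> [-30, -19, -18, -17, 49] -> [-22, -11, -10, -9, 57] -> [-9, 57] -> [57]
  [-48, 13, -5, 24, -48] -> [-48, -48, -5, 13, 24] -> [-48, -5, 13, 24] -> [-40, 3, 21, 32] -> [32] -> [32]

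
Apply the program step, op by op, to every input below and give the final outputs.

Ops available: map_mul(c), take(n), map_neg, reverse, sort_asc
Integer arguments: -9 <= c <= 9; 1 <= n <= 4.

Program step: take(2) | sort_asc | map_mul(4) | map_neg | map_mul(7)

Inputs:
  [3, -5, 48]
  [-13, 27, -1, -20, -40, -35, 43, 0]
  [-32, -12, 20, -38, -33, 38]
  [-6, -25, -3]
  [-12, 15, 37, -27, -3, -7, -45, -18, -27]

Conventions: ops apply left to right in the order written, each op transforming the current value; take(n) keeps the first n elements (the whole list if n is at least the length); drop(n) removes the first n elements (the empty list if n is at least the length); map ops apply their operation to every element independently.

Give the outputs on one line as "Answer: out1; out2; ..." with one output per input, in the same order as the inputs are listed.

Execution, op by op:
  [3, -5, 48] -> [3, -5] -> [-5, 3] -> [-20, 12] -> [20, -12] -> [140, -84]
  [-13, 27, -1, -20, -40, -35, 43, 0] -> [-13, 27] -> [-13, 27] -> [-52, 108] -> [52, -108] -> [364, -756]
  [-32, -12, 20, -38, -33, 38] -> [-32, -12] -> [-32, -12] -> [-128, -48] -> [128, 48] -> [896, 336]
  [-6, -25, -3] -> [-6, -25] -> [-25, -6] -> [-100, -24] -> [100, 24] -> [700, 168]
  [-12, 15, 37, -27, -3, -7, -45, -18, -27] -> [-12, 15] -> [-12, 15] -> [-48, 60] -> [48, -60] -> [336, -420]

[140, -84]; [364, -756]; [896, 336]; [700, 168]; [336, -420]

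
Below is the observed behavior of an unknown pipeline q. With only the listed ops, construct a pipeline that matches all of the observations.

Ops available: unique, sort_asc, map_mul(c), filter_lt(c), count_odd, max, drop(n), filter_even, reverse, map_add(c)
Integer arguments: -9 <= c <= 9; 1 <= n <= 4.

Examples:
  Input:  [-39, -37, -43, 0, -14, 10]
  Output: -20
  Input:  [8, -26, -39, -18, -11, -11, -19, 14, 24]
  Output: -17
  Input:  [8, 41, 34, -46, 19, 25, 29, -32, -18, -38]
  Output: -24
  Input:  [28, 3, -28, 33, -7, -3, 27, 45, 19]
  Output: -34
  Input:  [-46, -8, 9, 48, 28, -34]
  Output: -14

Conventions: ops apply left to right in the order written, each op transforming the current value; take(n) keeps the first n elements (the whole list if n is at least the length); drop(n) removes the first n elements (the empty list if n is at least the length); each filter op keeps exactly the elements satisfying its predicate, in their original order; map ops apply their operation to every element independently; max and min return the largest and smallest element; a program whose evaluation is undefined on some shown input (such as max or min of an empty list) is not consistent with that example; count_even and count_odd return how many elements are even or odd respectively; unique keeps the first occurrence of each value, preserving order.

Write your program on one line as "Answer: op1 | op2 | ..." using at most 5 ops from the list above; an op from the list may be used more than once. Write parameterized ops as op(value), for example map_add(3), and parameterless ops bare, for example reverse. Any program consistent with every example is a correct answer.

filter_lt(-7) | map_add(-6) | sort_asc | max

Check, running the answer program on each example:
  [-39, -37, -43, 0, -14, 10] -> [-39, -37, -43, -14] -> [-45, -43, -49, -20] -> [-49, -45, -43, -20] -> -20
  [8, -26, -39, -18, -11, -11, -19, 14, 24] -> [-26, -39, -18, -11, -11, -19] -> [-32, -45, -24, -17, -17, -25] -> [-45, -32, -25, -24, -17, -17] -> -17
  [8, 41, 34, -46, 19, 25, 29, -32, -18, -38] -> [-46, -32, -18, -38] -> [-52, -38, -24, -44] -> [-52, -44, -38, -24] -> -24
  [28, 3, -28, 33, -7, -3, 27, 45, 19] -> [-28] -> [-34] -> [-34] -> -34
  [-46, -8, 9, 48, 28, -34] -> [-46, -8, -34] -> [-52, -14, -40] -> [-52, -40, -14] -> -14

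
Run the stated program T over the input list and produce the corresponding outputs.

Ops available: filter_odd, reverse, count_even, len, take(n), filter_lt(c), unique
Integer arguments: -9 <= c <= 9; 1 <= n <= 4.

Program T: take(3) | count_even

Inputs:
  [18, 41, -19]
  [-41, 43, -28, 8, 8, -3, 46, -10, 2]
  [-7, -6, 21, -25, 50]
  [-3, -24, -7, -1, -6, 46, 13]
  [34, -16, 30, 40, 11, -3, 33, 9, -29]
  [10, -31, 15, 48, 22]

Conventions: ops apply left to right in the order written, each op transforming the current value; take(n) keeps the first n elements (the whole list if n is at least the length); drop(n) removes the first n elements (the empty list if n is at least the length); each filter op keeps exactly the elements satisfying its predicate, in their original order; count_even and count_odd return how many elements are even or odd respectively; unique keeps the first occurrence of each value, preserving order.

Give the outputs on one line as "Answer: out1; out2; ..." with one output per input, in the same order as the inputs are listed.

1; 1; 1; 1; 3; 1

Execution, op by op:
  [18, 41, -19] -> [18, 41, -19] -> 1
  [-41, 43, -28, 8, 8, -3, 46, -10, 2] -> [-41, 43, -28] -> 1
  [-7, -6, 21, -25, 50] -> [-7, -6, 21] -> 1
  [-3, -24, -7, -1, -6, 46, 13] -> [-3, -24, -7] -> 1
  [34, -16, 30, 40, 11, -3, 33, 9, -29] -> [34, -16, 30] -> 3
  [10, -31, 15, 48, 22] -> [10, -31, 15] -> 1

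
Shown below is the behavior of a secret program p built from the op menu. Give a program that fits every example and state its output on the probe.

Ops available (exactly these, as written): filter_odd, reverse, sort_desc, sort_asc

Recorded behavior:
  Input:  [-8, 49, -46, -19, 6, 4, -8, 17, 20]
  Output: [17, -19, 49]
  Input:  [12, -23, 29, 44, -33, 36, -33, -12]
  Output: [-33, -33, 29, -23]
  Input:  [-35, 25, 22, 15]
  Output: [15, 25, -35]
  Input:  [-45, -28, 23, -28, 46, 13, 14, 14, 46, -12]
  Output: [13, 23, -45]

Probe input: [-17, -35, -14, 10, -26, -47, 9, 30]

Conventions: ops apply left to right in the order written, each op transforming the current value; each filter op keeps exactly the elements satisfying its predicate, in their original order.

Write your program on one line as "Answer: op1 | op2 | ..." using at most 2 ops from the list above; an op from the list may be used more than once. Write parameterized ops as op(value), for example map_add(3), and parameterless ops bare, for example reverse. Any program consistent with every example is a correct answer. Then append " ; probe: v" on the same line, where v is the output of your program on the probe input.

filter_odd | reverse ; probe: [9, -47, -35, -17]

Check, running the answer program on each example:
  [-8, 49, -46, -19, 6, 4, -8, 17, 20] -> [49, -19, 17] -> [17, -19, 49]
  [12, -23, 29, 44, -33, 36, -33, -12] -> [-23, 29, -33, -33] -> [-33, -33, 29, -23]
  [-35, 25, 22, 15] -> [-35, 25, 15] -> [15, 25, -35]
  [-45, -28, 23, -28, 46, 13, 14, 14, 46, -12] -> [-45, 23, 13] -> [13, 23, -45]
  probe: [-17, -35, -14, 10, -26, -47, 9, 30] -> [-17, -35, -47, 9] -> [9, -47, -35, -17]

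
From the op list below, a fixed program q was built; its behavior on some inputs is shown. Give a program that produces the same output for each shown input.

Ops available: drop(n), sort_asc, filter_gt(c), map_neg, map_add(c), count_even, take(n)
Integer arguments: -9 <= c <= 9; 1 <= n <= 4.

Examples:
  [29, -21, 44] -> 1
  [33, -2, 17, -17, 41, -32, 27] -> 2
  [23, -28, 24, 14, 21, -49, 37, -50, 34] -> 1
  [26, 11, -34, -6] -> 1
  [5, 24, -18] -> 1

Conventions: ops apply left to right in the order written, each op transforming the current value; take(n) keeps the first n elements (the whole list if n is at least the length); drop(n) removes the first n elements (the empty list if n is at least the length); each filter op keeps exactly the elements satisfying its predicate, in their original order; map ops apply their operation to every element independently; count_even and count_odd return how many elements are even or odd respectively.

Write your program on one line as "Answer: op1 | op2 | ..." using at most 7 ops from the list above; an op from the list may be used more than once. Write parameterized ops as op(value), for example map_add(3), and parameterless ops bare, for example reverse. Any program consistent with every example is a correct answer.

map_add(-7) | take(3) | filter_gt(-4) | map_add(-6) | sort_asc | count_even

Check, running the answer program on each example:
  [29, -21, 44] -> [22, -28, 37] -> [22, -28, 37] -> [22, 37] -> [16, 31] -> [16, 31] -> 1
  [33, -2, 17, -17, 41, -32, 27] -> [26, -9, 10, -24, 34, -39, 20] -> [26, -9, 10] -> [26, 10] -> [20, 4] -> [4, 20] -> 2
  [23, -28, 24, 14, 21, -49, 37, -50, 34] -> [16, -35, 17, 7, 14, -56, 30, -57, 27] -> [16, -35, 17] -> [16, 17] -> [10, 11] -> [10, 11] -> 1
  [26, 11, -34, -6] -> [19, 4, -41, -13] -> [19, 4, -41] -> [19, 4] -> [13, -2] -> [-2, 13] -> 1
  [5, 24, -18] -> [-2, 17, -25] -> [-2, 17, -25] -> [-2, 17] -> [-8, 11] -> [-8, 11] -> 1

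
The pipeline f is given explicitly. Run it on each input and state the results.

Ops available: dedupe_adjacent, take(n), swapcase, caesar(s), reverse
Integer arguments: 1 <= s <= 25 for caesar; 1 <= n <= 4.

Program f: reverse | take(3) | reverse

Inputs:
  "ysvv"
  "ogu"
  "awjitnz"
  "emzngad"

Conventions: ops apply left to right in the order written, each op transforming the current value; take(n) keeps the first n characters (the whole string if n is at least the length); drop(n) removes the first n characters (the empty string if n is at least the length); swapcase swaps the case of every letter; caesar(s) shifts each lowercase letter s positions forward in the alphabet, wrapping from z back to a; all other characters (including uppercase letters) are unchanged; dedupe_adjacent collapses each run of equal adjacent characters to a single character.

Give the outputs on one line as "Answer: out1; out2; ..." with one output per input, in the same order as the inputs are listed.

"svv"; "ogu"; "tnz"; "gad"

Execution, op by op:
  "ysvv" -> "vvsy" -> "vvs" -> "svv"
  "ogu" -> "ugo" -> "ugo" -> "ogu"
  "awjitnz" -> "zntijwa" -> "znt" -> "tnz"
  "emzngad" -> "dagnzme" -> "dag" -> "gad"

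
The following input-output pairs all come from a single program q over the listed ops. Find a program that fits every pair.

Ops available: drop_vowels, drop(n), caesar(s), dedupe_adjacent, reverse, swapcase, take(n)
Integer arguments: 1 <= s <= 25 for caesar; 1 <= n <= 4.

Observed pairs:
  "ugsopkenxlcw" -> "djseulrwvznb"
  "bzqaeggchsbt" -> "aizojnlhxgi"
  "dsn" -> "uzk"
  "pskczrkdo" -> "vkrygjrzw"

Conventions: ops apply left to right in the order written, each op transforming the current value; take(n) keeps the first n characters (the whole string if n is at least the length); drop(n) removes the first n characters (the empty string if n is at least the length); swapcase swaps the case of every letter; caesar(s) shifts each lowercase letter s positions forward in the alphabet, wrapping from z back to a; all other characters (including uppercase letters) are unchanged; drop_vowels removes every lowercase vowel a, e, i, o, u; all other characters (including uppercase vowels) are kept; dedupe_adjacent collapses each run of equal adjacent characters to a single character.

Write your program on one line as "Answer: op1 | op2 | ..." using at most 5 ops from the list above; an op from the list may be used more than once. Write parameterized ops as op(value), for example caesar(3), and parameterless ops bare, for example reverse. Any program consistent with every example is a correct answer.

caesar(23) | caesar(24) | dedupe_adjacent | caesar(12) | reverse

Check, running the answer program on each example:
  "ugsopkenxlcw" -> "rdplmhbkuizt" -> "pbnjkfzisgxr" -> "pbnjkfzisgxr" -> "bnzvwrluesjd" -> "djseulrwvznb"
  "bzqaeggchsbt" -> "ywnxbddzepyq" -> "wulvzbbxcnwo" -> "wulvzbxcnwo" -> "igxhlnjozia" -> "aizojnlhxgi"
  "dsn" -> "apk" -> "yni" -> "yni" -> "kzu" -> "uzk"
  "pskczrkdo" -> "mphzwohal" -> "knfxumfyj" -> "knfxumfyj" -> "wzrjgyrkv" -> "vkrygjrzw"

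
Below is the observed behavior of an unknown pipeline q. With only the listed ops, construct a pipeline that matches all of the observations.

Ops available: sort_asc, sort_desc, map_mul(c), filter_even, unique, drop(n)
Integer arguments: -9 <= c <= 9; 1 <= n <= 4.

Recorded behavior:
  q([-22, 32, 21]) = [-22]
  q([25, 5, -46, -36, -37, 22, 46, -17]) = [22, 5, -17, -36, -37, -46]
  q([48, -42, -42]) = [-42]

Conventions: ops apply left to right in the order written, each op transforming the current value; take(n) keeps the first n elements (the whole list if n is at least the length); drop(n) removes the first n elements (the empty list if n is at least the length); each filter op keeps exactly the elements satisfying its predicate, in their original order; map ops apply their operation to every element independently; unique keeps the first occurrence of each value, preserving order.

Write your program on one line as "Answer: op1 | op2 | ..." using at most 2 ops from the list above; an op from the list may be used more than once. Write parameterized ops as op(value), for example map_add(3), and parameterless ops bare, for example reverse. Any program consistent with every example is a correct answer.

sort_desc | drop(2)

Check, running the answer program on each example:
  [-22, 32, 21] -> [32, 21, -22] -> [-22]
  [25, 5, -46, -36, -37, 22, 46, -17] -> [46, 25, 22, 5, -17, -36, -37, -46] -> [22, 5, -17, -36, -37, -46]
  [48, -42, -42] -> [48, -42, -42] -> [-42]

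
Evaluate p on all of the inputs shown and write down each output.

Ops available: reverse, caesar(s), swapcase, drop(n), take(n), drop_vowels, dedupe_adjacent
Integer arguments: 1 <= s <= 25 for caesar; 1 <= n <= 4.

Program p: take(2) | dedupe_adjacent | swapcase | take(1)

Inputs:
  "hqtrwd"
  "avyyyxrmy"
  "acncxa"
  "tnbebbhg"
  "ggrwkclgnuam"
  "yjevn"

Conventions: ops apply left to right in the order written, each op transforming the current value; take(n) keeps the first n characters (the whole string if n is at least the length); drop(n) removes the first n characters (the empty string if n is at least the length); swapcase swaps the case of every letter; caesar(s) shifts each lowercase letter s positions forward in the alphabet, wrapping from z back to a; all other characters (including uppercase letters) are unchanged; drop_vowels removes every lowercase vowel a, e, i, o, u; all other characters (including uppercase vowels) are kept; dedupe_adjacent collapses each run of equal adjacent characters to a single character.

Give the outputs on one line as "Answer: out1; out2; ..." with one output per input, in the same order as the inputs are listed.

Execution, op by op:
  "hqtrwd" -> "hq" -> "hq" -> "HQ" -> "H"
  "avyyyxrmy" -> "av" -> "av" -> "AV" -> "A"
  "acncxa" -> "ac" -> "ac" -> "AC" -> "A"
  "tnbebbhg" -> "tn" -> "tn" -> "TN" -> "T"
  "ggrwkclgnuam" -> "gg" -> "g" -> "G" -> "G"
  "yjevn" -> "yj" -> "yj" -> "YJ" -> "Y"

"H"; "A"; "A"; "T"; "G"; "Y"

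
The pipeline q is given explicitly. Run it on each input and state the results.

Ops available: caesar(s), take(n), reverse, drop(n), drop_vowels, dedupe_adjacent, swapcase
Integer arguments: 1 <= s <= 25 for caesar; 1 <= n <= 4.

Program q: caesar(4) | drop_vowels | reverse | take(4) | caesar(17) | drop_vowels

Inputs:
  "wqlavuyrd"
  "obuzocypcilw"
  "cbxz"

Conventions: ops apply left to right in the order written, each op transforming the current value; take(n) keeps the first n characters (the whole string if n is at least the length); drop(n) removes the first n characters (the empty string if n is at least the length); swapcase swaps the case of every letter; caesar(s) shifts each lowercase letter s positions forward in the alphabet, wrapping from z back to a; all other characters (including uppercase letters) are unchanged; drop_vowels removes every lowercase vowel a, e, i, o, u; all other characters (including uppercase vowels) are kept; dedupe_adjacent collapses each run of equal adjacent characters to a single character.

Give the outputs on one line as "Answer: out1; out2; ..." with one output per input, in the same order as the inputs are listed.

"ymtp"; "gdxk"; "swx"

Execution, op by op:
  "wqlavuyrd" -> "aupezycvh" -> "pzycvh" -> "hvcyzp" -> "hvcy" -> "ymtp" -> "ymtp"
  "obuzocypcilw" -> "sfydsgctgmpa" -> "sfydsgctgmp" -> "pmgtcgsdyfs" -> "pmgt" -> "gdxk" -> "gdxk"
  "cbxz" -> "gfbd" -> "gfbd" -> "dbfg" -> "dbfg" -> "uswx" -> "swx"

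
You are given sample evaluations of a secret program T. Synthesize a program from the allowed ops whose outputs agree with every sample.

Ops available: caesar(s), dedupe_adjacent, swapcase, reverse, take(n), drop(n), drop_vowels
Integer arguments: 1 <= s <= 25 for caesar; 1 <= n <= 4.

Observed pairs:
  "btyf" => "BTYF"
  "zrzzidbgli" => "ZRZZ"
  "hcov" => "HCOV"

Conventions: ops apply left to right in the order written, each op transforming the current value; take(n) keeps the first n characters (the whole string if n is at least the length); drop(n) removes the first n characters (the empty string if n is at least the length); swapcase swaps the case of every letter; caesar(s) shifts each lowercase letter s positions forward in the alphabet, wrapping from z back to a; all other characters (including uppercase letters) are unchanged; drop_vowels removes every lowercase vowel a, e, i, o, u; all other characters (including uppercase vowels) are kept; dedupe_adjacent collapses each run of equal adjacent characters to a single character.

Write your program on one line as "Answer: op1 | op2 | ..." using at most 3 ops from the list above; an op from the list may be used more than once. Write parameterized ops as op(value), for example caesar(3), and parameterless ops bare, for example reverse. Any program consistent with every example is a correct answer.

swapcase | take(4)

Check, running the answer program on each example:
  "btyf" -> "BTYF" -> "BTYF"
  "zrzzidbgli" -> "ZRZZIDBGLI" -> "ZRZZ"
  "hcov" -> "HCOV" -> "HCOV"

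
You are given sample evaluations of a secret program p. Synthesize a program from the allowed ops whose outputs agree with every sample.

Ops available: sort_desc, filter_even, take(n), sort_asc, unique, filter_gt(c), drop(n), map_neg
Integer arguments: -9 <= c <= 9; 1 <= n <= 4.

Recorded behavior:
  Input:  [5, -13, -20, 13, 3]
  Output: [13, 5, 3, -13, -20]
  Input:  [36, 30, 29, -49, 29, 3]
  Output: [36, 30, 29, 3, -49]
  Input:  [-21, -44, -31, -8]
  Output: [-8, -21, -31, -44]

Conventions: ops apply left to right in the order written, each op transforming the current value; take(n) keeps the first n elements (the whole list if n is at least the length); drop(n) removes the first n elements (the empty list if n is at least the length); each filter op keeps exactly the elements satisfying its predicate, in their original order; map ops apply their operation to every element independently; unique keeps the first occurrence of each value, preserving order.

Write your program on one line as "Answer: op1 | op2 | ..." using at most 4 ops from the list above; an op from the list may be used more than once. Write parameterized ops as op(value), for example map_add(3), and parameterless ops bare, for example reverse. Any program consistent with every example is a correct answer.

map_neg | unique | map_neg | sort_desc

Check, running the answer program on each example:
  [5, -13, -20, 13, 3] -> [-5, 13, 20, -13, -3] -> [-5, 13, 20, -13, -3] -> [5, -13, -20, 13, 3] -> [13, 5, 3, -13, -20]
  [36, 30, 29, -49, 29, 3] -> [-36, -30, -29, 49, -29, -3] -> [-36, -30, -29, 49, -3] -> [36, 30, 29, -49, 3] -> [36, 30, 29, 3, -49]
  [-21, -44, -31, -8] -> [21, 44, 31, 8] -> [21, 44, 31, 8] -> [-21, -44, -31, -8] -> [-8, -21, -31, -44]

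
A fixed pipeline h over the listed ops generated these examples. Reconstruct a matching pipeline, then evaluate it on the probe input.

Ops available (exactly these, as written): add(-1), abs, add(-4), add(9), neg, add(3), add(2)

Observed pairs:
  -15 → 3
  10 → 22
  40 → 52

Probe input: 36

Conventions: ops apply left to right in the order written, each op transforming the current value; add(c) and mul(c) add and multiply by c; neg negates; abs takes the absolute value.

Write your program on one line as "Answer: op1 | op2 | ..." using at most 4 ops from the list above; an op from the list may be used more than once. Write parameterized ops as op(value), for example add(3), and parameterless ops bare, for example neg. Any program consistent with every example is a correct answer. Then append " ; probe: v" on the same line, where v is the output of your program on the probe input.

add(9) | add(3) | abs ; probe: 48

Check, running the answer program on each example:
  -15 -> -6 -> -3 -> 3
  10 -> 19 -> 22 -> 22
  40 -> 49 -> 52 -> 52
  probe: 36 -> 45 -> 48 -> 48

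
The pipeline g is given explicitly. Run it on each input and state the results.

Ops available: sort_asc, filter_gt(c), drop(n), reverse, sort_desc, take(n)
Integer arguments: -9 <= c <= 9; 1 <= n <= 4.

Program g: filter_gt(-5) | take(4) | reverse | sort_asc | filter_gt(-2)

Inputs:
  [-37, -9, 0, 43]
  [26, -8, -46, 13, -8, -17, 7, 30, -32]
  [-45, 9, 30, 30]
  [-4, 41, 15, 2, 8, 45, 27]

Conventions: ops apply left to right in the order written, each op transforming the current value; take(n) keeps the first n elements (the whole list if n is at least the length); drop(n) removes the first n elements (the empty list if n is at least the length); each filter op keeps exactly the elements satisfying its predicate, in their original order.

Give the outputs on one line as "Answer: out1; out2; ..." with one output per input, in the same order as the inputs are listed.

Execution, op by op:
  [-37, -9, 0, 43] -> [0, 43] -> [0, 43] -> [43, 0] -> [0, 43] -> [0, 43]
  [26, -8, -46, 13, -8, -17, 7, 30, -32] -> [26, 13, 7, 30] -> [26, 13, 7, 30] -> [30, 7, 13, 26] -> [7, 13, 26, 30] -> [7, 13, 26, 30]
  [-45, 9, 30, 30] -> [9, 30, 30] -> [9, 30, 30] -> [30, 30, 9] -> [9, 30, 30] -> [9, 30, 30]
  [-4, 41, 15, 2, 8, 45, 27] -> [-4, 41, 15, 2, 8, 45, 27] -> [-4, 41, 15, 2] -> [2, 15, 41, -4] -> [-4, 2, 15, 41] -> [2, 15, 41]

[0, 43]; [7, 13, 26, 30]; [9, 30, 30]; [2, 15, 41]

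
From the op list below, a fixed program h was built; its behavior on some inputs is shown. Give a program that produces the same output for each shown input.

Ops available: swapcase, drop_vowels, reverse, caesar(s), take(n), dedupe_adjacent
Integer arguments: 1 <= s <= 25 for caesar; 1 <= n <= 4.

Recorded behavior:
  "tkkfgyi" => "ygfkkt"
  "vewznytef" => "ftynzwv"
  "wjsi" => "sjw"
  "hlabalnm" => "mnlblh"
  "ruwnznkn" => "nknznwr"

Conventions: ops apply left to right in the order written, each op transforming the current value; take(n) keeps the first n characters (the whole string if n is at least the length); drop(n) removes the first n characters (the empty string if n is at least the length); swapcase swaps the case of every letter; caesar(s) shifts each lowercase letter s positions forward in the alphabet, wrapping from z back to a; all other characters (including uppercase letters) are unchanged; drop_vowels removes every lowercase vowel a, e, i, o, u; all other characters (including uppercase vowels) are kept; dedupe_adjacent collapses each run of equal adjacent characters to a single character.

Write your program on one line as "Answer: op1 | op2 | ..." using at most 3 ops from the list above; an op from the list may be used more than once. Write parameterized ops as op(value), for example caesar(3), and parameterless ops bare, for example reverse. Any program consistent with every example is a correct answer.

drop_vowels | reverse

Check, running the answer program on each example:
  "tkkfgyi" -> "tkkfgy" -> "ygfkkt"
  "vewznytef" -> "vwznytf" -> "ftynzwv"
  "wjsi" -> "wjs" -> "sjw"
  "hlabalnm" -> "hlblnm" -> "mnlblh"
  "ruwnznkn" -> "rwnznkn" -> "nknznwr"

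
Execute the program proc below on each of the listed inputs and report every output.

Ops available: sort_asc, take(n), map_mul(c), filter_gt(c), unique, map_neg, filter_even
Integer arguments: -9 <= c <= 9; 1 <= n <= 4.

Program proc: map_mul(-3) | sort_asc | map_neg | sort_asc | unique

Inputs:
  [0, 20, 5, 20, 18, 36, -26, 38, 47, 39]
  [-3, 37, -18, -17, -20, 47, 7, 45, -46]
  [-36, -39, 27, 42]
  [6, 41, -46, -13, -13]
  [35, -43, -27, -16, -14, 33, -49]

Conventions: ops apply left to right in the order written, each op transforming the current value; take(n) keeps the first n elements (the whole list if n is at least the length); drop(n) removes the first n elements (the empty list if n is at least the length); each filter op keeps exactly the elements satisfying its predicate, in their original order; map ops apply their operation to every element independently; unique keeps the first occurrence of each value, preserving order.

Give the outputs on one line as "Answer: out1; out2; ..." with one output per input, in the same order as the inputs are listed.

[-78, 0, 15, 54, 60, 108, 114, 117, 141]; [-138, -60, -54, -51, -9, 21, 111, 135, 141]; [-117, -108, 81, 126]; [-138, -39, 18, 123]; [-147, -129, -81, -48, -42, 99, 105]

Execution, op by op:
  [0, 20, 5, 20, 18, 36, -26, 38, 47, 39] -> [0, -60, -15, -60, -54, -108, 78, -114, -141, -117] -> [-141, -117, -114, -108, -60, -60, -54, -15, 0, 78] -> [141, 117, 114, 108, 60, 60, 54, 15, 0, -78] -> [-78, 0, 15, 54, 60, 60, 108, 114, 117, 141] -> [-78, 0, 15, 54, 60, 108, 114, 117, 141]
  [-3, 37, -18, -17, -20, 47, 7, 45, -46] -> [9, -111, 54, 51, 60, -141, -21, -135, 138] -> [-141, -135, -111, -21, 9, 51, 54, 60, 138] -> [141, 135, 111, 21, -9, -51, -54, -60, -138] -> [-138, -60, -54, -51, -9, 21, 111, 135, 141] -> [-138, -60, -54, -51, -9, 21, 111, 135, 141]
  [-36, -39, 27, 42] -> [108, 117, -81, -126] -> [-126, -81, 108, 117] -> [126, 81, -108, -117] -> [-117, -108, 81, 126] -> [-117, -108, 81, 126]
  [6, 41, -46, -13, -13] -> [-18, -123, 138, 39, 39] -> [-123, -18, 39, 39, 138] -> [123, 18, -39, -39, -138] -> [-138, -39, -39, 18, 123] -> [-138, -39, 18, 123]
  [35, -43, -27, -16, -14, 33, -49] -> [-105, 129, 81, 48, 42, -99, 147] -> [-105, -99, 42, 48, 81, 129, 147] -> [105, 99, -42, -48, -81, -129, -147] -> [-147, -129, -81, -48, -42, 99, 105] -> [-147, -129, -81, -48, -42, 99, 105]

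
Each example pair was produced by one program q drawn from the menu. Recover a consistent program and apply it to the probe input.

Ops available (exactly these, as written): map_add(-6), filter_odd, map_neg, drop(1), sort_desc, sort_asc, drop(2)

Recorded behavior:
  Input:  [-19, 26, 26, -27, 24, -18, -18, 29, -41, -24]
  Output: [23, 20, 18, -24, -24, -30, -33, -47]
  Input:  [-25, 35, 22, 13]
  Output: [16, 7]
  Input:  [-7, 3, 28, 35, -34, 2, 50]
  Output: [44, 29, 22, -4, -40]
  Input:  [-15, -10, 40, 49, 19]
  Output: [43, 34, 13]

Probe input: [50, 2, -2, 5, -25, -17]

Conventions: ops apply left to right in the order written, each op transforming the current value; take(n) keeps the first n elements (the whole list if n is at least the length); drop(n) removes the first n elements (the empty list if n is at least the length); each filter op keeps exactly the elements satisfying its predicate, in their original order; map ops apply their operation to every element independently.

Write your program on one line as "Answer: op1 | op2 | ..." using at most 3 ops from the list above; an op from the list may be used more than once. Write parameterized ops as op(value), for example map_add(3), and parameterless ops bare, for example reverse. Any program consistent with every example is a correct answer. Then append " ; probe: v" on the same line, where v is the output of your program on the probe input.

drop(2) | sort_desc | map_add(-6) ; probe: [-1, -8, -23, -31]

Check, running the answer program on each example:
  [-19, 26, 26, -27, 24, -18, -18, 29, -41, -24] -> [26, -27, 24, -18, -18, 29, -41, -24] -> [29, 26, 24, -18, -18, -24, -27, -41] -> [23, 20, 18, -24, -24, -30, -33, -47]
  [-25, 35, 22, 13] -> [22, 13] -> [22, 13] -> [16, 7]
  [-7, 3, 28, 35, -34, 2, 50] -> [28, 35, -34, 2, 50] -> [50, 35, 28, 2, -34] -> [44, 29, 22, -4, -40]
  [-15, -10, 40, 49, 19] -> [40, 49, 19] -> [49, 40, 19] -> [43, 34, 13]
  probe: [50, 2, -2, 5, -25, -17] -> [-2, 5, -25, -17] -> [5, -2, -17, -25] -> [-1, -8, -23, -31]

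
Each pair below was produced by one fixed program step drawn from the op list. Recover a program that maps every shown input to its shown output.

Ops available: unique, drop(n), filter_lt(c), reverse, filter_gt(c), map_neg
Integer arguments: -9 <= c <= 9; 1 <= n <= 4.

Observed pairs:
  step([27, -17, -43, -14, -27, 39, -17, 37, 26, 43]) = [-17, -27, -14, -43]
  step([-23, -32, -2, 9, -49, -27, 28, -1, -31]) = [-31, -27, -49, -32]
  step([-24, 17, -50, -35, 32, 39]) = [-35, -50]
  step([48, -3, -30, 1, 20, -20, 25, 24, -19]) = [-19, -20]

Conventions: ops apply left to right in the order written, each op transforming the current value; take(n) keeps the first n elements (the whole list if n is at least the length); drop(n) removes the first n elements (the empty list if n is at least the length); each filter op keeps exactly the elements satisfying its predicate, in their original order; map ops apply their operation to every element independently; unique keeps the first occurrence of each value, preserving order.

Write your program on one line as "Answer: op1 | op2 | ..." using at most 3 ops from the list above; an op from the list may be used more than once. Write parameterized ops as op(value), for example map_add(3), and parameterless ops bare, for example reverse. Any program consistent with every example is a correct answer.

filter_lt(-9) | drop(1) | reverse

Check, running the answer program on each example:
  [27, -17, -43, -14, -27, 39, -17, 37, 26, 43] -> [-17, -43, -14, -27, -17] -> [-43, -14, -27, -17] -> [-17, -27, -14, -43]
  [-23, -32, -2, 9, -49, -27, 28, -1, -31] -> [-23, -32, -49, -27, -31] -> [-32, -49, -27, -31] -> [-31, -27, -49, -32]
  [-24, 17, -50, -35, 32, 39] -> [-24, -50, -35] -> [-50, -35] -> [-35, -50]
  [48, -3, -30, 1, 20, -20, 25, 24, -19] -> [-30, -20, -19] -> [-20, -19] -> [-19, -20]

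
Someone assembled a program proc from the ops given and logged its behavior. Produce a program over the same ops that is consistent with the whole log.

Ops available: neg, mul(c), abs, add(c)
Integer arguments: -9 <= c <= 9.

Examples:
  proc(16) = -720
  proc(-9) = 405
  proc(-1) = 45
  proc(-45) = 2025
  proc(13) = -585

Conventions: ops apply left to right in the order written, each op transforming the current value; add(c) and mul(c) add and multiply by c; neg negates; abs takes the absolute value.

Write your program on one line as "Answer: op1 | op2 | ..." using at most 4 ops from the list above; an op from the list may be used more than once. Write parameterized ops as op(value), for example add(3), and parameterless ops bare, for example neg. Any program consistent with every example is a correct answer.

neg | mul(-9) | mul(5) | neg

Check, running the answer program on each example:
  16 -> -16 -> 144 -> 720 -> -720
  -9 -> 9 -> -81 -> -405 -> 405
  -1 -> 1 -> -9 -> -45 -> 45
  -45 -> 45 -> -405 -> -2025 -> 2025
  13 -> -13 -> 117 -> 585 -> -585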